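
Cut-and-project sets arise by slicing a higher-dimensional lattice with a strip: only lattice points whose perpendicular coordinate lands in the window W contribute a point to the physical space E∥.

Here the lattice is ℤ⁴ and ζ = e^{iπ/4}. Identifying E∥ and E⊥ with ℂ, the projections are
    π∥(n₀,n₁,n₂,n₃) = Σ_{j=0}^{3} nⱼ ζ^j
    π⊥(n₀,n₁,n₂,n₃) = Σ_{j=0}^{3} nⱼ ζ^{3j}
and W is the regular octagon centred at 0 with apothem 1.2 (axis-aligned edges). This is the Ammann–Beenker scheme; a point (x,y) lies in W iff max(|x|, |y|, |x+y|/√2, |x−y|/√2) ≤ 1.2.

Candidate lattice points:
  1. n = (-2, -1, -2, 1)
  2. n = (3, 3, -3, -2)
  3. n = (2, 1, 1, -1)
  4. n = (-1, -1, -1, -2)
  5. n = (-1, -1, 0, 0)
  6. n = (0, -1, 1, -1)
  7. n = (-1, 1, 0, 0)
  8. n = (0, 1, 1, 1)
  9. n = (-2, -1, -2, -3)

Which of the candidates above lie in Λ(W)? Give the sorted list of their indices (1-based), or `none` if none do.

3, 5, 8

With ζ = e^{iπ/4} the internal vectors are ζ^0,ζ^3,ζ^6,ζ^9.
#1 (-2, -1, -2, 1): internal (-0.585786, 2.000000); octagon support 2.000000 vs apothem 1.2 → ∉ W
#2 (3, 3, -3, -2): internal (-0.535534, 3.707107); octagon support 3.707107 vs apothem 1.2 → ∉ W
#3 (2, 1, 1, -1): internal (0.585786, -1.000000); octagon support 1.121320 vs apothem 1.2 → ∈ W
#4 (-1, -1, -1, -2): internal (-1.707107, -1.121320); octagon support 2.000000 vs apothem 1.2 → ∉ W
#5 (-1, -1, 0, 0): internal (-0.292893, -0.707107); octagon support 0.707107 vs apothem 1.2 → ∈ W
#6 (0, -1, 1, -1): internal (0.000000, -2.414214); octagon support 2.414214 vs apothem 1.2 → ∉ W
#7 (-1, 1, 0, 0): internal (-1.707107, 0.707107); octagon support 1.707107 vs apothem 1.2 → ∉ W
#8 (0, 1, 1, 1): internal (0.000000, 0.414214); octagon support 0.414214 vs apothem 1.2 → ∈ W
#9 (-2, -1, -2, -3): internal (-3.414214, -0.828427); octagon support 3.414214 vs apothem 1.2 → ∉ W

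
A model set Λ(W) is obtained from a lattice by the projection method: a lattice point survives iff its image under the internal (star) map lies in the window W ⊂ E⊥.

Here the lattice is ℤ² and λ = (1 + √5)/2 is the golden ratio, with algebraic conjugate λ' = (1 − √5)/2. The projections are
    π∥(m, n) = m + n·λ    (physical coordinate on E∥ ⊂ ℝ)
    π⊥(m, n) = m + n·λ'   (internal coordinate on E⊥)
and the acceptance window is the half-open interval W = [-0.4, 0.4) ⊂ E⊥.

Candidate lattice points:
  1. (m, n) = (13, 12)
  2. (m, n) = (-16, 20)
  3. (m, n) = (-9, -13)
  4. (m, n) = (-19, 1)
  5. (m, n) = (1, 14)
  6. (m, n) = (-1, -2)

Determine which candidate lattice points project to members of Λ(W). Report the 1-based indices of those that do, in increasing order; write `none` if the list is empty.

6

Compute λ' = (1−√5)/2 = -0.618034, so π⊥(m,n) = m -0.618034·n.
#1 (13,12): internal coord 13 + (12)·λ' = +5.583592; +5.583592 ∉ [-0.4, 0.4) → out
#2 (-16,20): internal coord -16 + (20)·λ' = -28.360680; -28.360680 ∉ [-0.4, 0.4) → out
#3 (-9,-13): internal coord -9 + (-13)·λ' = -0.965558; -0.965558 ∉ [-0.4, 0.4) → out
#4 (-19,1): internal coord -19 + (1)·λ' = -19.618034; -19.618034 ∉ [-0.4, 0.4) → out
#5 (1,14): internal coord 1 + (14)·λ' = -7.652476; -7.652476 ∉ [-0.4, 0.4) → out
#6 (-1,-2): internal coord -1 + (-2)·λ' = +0.236068; +0.236068 ∈ [-0.4, 0.4) → IN Λ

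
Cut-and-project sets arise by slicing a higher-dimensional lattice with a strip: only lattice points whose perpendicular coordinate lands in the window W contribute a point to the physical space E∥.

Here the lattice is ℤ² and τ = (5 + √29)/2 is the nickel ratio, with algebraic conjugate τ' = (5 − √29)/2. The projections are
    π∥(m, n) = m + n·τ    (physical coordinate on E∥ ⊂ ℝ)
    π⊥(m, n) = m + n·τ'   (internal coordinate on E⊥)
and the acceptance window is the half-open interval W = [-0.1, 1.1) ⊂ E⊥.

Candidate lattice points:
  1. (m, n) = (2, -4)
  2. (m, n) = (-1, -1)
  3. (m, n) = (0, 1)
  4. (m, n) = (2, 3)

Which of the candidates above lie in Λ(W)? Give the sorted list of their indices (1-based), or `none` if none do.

Compute τ' = (5−√29)/2 = -0.192582, so π⊥(m,n) = m -0.192582·n.
candidate 1: (m,n)=(2,-4) → π∥ = 2-4·τ ≈ -18.770330, π⊥ = 2-4·τ' ≈ 2.770330 ∉ [-0.1, 1.1) ⇒ out
candidate 2: (m,n)=(-1,-1) → π∥ = -1-1·τ ≈ -6.192582, π⊥ = -1-1·τ' ≈ -0.807418 ∉ [-0.1, 1.1) ⇒ out
candidate 3: (m,n)=(0,1) → π∥ = 0+1·τ ≈ 5.192582, π⊥ = 0+1·τ' ≈ -0.192582 ∉ [-0.1, 1.1) ⇒ out
candidate 4: (m,n)=(2,3) → π∥ = 2+3·τ ≈ 17.577747, π⊥ = 2+3·τ' ≈ 1.422253 ∉ [-0.1, 1.1) ⇒ out

none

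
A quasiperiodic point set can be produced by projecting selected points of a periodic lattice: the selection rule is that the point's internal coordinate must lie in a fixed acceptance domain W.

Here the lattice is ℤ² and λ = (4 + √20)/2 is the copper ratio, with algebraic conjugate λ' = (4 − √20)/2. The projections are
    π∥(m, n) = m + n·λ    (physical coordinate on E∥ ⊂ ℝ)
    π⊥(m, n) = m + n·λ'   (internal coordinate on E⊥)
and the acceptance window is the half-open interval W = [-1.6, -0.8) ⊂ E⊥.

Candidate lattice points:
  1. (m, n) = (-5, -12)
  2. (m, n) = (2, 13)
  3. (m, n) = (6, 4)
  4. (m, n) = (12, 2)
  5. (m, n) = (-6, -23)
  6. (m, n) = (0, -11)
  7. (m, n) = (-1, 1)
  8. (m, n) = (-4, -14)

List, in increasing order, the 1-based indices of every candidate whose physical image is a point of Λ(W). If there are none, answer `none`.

λ' = (4−√20)/2 ≈ -0.236068.
#1 (-5,-12): internal coord -5 + (-12)·λ' = -2.167184; -2.167184 ∉ [-1.6, -0.8) → out
#2 (2,13): internal coord 2 + (13)·λ' = -1.068884; -1.068884 ∈ [-1.6, -0.8) → IN Λ
#3 (6,4): internal coord 6 + (4)·λ' = +5.055728; +5.055728 ∉ [-1.6, -0.8) → out
#4 (12,2): internal coord 12 + (2)·λ' = +11.527864; +11.527864 ∉ [-1.6, -0.8) → out
#5 (-6,-23): internal coord -6 + (-23)·λ' = -0.570437; -0.570437 ∉ [-1.6, -0.8) → out
#6 (0,-11): internal coord 0 + (-11)·λ' = +2.596748; +2.596748 ∉ [-1.6, -0.8) → out
#7 (-1,1): internal coord -1 + (1)·λ' = -1.236068; -1.236068 ∈ [-1.6, -0.8) → IN Λ
#8 (-4,-14): internal coord -4 + (-14)·λ' = -0.695048; -0.695048 ∉ [-1.6, -0.8) → out

2, 7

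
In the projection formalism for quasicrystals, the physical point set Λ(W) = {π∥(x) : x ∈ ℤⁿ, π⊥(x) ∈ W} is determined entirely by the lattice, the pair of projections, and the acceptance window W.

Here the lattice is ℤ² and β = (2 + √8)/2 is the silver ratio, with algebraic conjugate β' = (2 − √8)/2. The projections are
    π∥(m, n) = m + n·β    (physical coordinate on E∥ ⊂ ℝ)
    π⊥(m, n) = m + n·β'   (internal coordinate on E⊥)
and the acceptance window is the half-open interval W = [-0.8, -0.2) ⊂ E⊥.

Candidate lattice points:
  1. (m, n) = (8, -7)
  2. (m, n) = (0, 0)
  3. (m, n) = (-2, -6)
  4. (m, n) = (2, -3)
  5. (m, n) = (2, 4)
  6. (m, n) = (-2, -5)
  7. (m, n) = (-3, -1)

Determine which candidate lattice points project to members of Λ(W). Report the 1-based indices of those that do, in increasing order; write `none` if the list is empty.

none

β' = (2−√8)/2 ≈ -0.41421.
candidate 1: (m,n)=(8,-7) → π∥ = 8-7·β ≈ -8.89949, π⊥ = 8-7·β' ≈ 10.89949 ∉ [-0.8, -0.2) ⇒ out
candidate 2: (m,n)=(0,0) → π∥ = 0+0·β ≈ 0.00000, π⊥ = 0+0·β' ≈ 0.00000 ∉ [-0.8, -0.2) ⇒ out
candidate 3: (m,n)=(-2,-6) → π∥ = -2-6·β ≈ -16.48528, π⊥ = -2-6·β' ≈ 0.48528 ∉ [-0.8, -0.2) ⇒ out
candidate 4: (m,n)=(2,-3) → π∥ = 2-3·β ≈ -5.24264, π⊥ = 2-3·β' ≈ 3.24264 ∉ [-0.8, -0.2) ⇒ out
candidate 5: (m,n)=(2,4) → π∥ = 2+4·β ≈ 11.65685, π⊥ = 2+4·β' ≈ 0.34315 ∉ [-0.8, -0.2) ⇒ out
candidate 6: (m,n)=(-2,-5) → π∥ = -2-5·β ≈ -14.07107, π⊥ = -2-5·β' ≈ 0.07107 ∉ [-0.8, -0.2) ⇒ out
candidate 7: (m,n)=(-3,-1) → π∥ = -3-1·β ≈ -5.41421, π⊥ = -3-1·β' ≈ -2.58579 ∉ [-0.8, -0.2) ⇒ out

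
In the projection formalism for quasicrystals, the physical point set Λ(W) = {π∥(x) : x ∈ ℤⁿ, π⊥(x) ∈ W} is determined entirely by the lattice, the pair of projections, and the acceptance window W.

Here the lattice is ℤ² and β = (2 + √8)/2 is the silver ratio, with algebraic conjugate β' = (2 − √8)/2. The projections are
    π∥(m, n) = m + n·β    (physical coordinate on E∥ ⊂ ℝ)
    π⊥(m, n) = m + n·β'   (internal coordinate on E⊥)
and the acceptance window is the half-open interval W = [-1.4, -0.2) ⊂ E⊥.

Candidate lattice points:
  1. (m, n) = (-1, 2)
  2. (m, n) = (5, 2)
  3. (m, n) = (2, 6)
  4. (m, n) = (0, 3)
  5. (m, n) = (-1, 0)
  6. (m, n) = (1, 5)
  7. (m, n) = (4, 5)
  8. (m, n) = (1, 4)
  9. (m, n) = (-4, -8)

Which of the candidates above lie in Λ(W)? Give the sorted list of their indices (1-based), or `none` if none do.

Numerically β ≈ 2.414214 and β' = −1/β ≈ -0.414214.
[1] lift (-1,2): star map gives -1.828427; window check -1.4 ≤ -1.828427 < -0.2 is false → out
[2] lift (5,2): star map gives 4.171573; window check -1.4 ≤ 4.171573 < -0.2 is false → out
[3] lift (2,6): star map gives -0.485281; window check -1.4 ≤ -0.485281 < -0.2 is true → IN Λ
[4] lift (0,3): star map gives -1.242641; window check -1.4 ≤ -1.242641 < -0.2 is true → IN Λ
[5] lift (-1,0): star map gives -1.000000; window check -1.4 ≤ -1.000000 < -0.2 is true → IN Λ
[6] lift (1,5): star map gives -1.071068; window check -1.4 ≤ -1.071068 < -0.2 is true → IN Λ
[7] lift (4,5): star map gives 1.928932; window check -1.4 ≤ 1.928932 < -0.2 is false → out
[8] lift (1,4): star map gives -0.656854; window check -1.4 ≤ -0.656854 < -0.2 is true → IN Λ
[9] lift (-4,-8): star map gives -0.686292; window check -1.4 ≤ -0.686292 < -0.2 is true → IN Λ

3, 4, 5, 6, 8, 9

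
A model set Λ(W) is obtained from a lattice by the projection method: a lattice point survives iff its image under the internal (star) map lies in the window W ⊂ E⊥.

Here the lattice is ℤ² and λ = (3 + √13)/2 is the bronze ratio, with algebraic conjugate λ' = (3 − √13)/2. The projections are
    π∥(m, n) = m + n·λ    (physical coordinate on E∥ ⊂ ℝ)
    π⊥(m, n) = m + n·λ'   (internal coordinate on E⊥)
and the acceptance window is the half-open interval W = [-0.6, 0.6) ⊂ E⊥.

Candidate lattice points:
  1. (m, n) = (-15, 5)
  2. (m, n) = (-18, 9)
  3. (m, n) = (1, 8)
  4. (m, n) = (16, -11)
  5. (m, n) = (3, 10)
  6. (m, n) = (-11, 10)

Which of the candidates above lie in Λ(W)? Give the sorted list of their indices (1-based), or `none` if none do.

5

λ' = (3−√13)/2 ≈ -0.3028.
#1 (-15,5): internal coord -15 + (5)·λ' = -16.5139; -16.5139 ∉ [-0.6, 0.6) → out
#2 (-18,9): internal coord -18 + (9)·λ' = -20.7250; -20.7250 ∉ [-0.6, 0.6) → out
#3 (1,8): internal coord 1 + (8)·λ' = -1.4222; -1.4222 ∉ [-0.6, 0.6) → out
#4 (16,-11): internal coord 16 + (-11)·λ' = +19.3305; +19.3305 ∉ [-0.6, 0.6) → out
#5 (3,10): internal coord 3 + (10)·λ' = -0.0278; -0.0278 ∈ [-0.6, 0.6) → IN Λ
#6 (-11,10): internal coord -11 + (10)·λ' = -14.0278; -14.0278 ∉ [-0.6, 0.6) → out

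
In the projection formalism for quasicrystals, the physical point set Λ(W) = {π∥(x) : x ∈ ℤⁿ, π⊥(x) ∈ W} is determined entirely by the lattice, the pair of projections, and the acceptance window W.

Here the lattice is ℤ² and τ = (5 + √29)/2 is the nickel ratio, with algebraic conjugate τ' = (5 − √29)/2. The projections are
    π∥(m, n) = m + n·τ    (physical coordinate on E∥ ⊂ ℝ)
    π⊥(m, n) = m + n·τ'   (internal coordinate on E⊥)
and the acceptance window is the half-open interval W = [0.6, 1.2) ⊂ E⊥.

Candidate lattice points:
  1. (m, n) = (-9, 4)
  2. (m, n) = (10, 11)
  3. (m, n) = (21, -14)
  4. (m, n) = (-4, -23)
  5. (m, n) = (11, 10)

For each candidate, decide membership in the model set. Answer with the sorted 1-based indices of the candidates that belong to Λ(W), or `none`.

Compute τ' = (5−√29)/2 = -0.19258, so π⊥(m,n) = m -0.19258·n.
[1] lift (-9,4): star map gives -9.77033; window check 0.6 ≤ -9.77033 < 1.2 is false → out
[2] lift (10,11): star map gives 7.88159; window check 0.6 ≤ 7.88159 < 1.2 is false → out
[3] lift (21,-14): star map gives 23.69615; window check 0.6 ≤ 23.69615 < 1.2 is false → out
[4] lift (-4,-23): star map gives 0.42940; window check 0.6 ≤ 0.42940 < 1.2 is false → out
[5] lift (11,10): star map gives 9.07418; window check 0.6 ≤ 9.07418 < 1.2 is false → out

none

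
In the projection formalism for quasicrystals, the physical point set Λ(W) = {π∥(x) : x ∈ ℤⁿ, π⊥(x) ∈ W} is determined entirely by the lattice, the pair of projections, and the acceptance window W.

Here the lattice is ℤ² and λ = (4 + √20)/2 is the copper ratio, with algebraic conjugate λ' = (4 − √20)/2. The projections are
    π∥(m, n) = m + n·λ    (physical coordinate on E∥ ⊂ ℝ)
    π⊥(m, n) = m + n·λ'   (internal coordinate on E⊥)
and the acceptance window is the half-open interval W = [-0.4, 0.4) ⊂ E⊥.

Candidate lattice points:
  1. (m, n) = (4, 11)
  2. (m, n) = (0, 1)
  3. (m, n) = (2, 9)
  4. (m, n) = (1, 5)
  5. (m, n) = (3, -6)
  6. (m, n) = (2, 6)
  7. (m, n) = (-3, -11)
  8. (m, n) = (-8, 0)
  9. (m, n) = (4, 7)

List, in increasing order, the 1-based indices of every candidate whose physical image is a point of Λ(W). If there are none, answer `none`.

Compute λ' = (4−√20)/2 = -0.2361, so π⊥(m,n) = m -0.2361·n.
#1 (4,11): internal coord 4 + (11)·λ' = +1.4033; +1.4033 ∉ [-0.4, 0.4) → out
#2 (0,1): internal coord 0 + (1)·λ' = -0.2361; -0.2361 ∈ [-0.4, 0.4) → IN Λ
#3 (2,9): internal coord 2 + (9)·λ' = -0.1246; -0.1246 ∈ [-0.4, 0.4) → IN Λ
#4 (1,5): internal coord 1 + (5)·λ' = -0.1803; -0.1803 ∈ [-0.4, 0.4) → IN Λ
#5 (3,-6): internal coord 3 + (-6)·λ' = +4.4164; +4.4164 ∉ [-0.4, 0.4) → out
#6 (2,6): internal coord 2 + (6)·λ' = +0.5836; +0.5836 ∉ [-0.4, 0.4) → out
#7 (-3,-11): internal coord -3 + (-11)·λ' = -0.4033; -0.4033 ∉ [-0.4, 0.4) → out
#8 (-8,0): internal coord -8 + (0)·λ' = -8.0000; -8.0000 ∉ [-0.4, 0.4) → out
#9 (4,7): internal coord 4 + (7)·λ' = +2.3475; +2.3475 ∉ [-0.4, 0.4) → out

2, 3, 4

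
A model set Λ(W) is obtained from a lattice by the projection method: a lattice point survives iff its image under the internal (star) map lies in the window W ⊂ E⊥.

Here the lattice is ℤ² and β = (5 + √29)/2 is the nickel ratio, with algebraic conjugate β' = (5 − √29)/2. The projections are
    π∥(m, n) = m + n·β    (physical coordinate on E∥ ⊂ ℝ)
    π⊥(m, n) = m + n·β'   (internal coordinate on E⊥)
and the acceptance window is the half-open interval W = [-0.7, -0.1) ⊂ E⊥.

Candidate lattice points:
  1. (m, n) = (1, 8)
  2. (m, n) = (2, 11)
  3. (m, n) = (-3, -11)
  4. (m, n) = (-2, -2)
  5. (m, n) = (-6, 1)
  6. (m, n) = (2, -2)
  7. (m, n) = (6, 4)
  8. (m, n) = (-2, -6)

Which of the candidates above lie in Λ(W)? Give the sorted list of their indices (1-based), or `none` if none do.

1, 2

β' = (5−√29)/2 ≈ -0.192582.
[1] lift (1,8): star map gives -0.540659; window check -0.7 ≤ -0.540659 < -0.1 is true → IN Λ
[2] lift (2,11): star map gives -0.118406; window check -0.7 ≤ -0.118406 < -0.1 is true → IN Λ
[3] lift (-3,-11): star map gives -0.881594; window check -0.7 ≤ -0.881594 < -0.1 is false → out
[4] lift (-2,-2): star map gives -1.614835; window check -0.7 ≤ -1.614835 < -0.1 is false → out
[5] lift (-6,1): star map gives -6.192582; window check -0.7 ≤ -6.192582 < -0.1 is false → out
[6] lift (2,-2): star map gives 2.385165; window check -0.7 ≤ 2.385165 < -0.1 is false → out
[7] lift (6,4): star map gives 5.229670; window check -0.7 ≤ 5.229670 < -0.1 is false → out
[8] lift (-2,-6): star map gives -0.844506; window check -0.7 ≤ -0.844506 < -0.1 is false → out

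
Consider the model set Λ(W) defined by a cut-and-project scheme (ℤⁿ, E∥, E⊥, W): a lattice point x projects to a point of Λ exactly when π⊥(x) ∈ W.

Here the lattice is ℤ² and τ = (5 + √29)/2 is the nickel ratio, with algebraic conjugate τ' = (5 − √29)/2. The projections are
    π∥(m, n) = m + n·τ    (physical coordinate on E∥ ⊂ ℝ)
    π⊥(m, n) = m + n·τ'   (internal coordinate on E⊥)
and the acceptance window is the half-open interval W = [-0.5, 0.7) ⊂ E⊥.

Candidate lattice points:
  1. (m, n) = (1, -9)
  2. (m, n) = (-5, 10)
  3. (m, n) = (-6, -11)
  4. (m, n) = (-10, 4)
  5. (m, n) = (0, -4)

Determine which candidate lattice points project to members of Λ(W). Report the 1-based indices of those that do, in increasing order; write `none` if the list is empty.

none

Numerically τ ≈ 5.1926 and τ' = −1/τ ≈ -0.1926.
candidate 1: (m,n)=(1,-9) → π∥ = 1-9·τ ≈ -45.7332, π⊥ = 1-9·τ' ≈ 2.7332 ∉ [-0.5, 0.7) ⇒ out
candidate 2: (m,n)=(-5,10) → π∥ = -5+10·τ ≈ 46.9258, π⊥ = -5+10·τ' ≈ -6.9258 ∉ [-0.5, 0.7) ⇒ out
candidate 3: (m,n)=(-6,-11) → π∥ = -6-11·τ ≈ -63.1184, π⊥ = -6-11·τ' ≈ -3.8816 ∉ [-0.5, 0.7) ⇒ out
candidate 4: (m,n)=(-10,4) → π∥ = -10+4·τ ≈ 10.7703, π⊥ = -10+4·τ' ≈ -10.7703 ∉ [-0.5, 0.7) ⇒ out
candidate 5: (m,n)=(0,-4) → π∥ = 0-4·τ ≈ -20.7703, π⊥ = 0-4·τ' ≈ 0.7703 ∉ [-0.5, 0.7) ⇒ out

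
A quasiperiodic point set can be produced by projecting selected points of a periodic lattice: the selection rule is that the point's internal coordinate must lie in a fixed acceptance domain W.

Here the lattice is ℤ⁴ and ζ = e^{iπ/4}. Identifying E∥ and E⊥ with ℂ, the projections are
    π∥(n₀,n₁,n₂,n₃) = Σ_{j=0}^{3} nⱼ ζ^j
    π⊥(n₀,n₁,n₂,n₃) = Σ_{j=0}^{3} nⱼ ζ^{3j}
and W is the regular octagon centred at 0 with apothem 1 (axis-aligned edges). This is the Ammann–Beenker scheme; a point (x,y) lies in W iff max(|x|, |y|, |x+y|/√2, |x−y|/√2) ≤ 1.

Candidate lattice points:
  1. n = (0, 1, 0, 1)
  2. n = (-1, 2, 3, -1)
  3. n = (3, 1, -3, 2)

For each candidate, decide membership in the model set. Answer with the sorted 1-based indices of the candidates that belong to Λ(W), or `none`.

With ζ = e^{iπ/4} the internal vectors are ζ^0,ζ^3,ζ^6,ζ^9.
candidate 1: n = (0, 1, 0, 1) → π⊥ ≈ (+0.0000, +1.4142); max(|x|,|y|,|x±y|/√2) = 1.4142 > 1 ⇒ ∉ W
candidate 2: n = (-1, 2, 3, -1) → π⊥ ≈ (-3.1213, -2.2929); max(|x|,|y|,|x±y|/√2) = 3.8284 > 1 ⇒ ∉ W
candidate 3: n = (3, 1, -3, 2) → π⊥ ≈ (+3.7071, +5.1213); max(|x|,|y|,|x±y|/√2) = 6.2426 > 1 ⇒ ∉ W

none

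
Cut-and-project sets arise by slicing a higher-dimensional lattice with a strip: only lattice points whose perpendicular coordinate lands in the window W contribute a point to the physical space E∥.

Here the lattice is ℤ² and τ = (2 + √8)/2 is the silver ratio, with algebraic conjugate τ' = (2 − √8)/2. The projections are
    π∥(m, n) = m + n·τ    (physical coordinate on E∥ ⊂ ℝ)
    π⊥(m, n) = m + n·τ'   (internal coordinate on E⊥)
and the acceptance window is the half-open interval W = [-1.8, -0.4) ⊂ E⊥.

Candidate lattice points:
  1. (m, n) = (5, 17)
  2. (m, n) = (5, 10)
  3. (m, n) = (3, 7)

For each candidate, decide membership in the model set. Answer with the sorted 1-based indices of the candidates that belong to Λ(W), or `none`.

none

Numerically τ ≈ 2.414214 and τ' = −1/τ ≈ -0.414214.
#1 (5,17): internal coord 5 + (17)·τ' = -2.041631; -2.041631 ∉ [-1.8, -0.4) → out
#2 (5,10): internal coord 5 + (10)·τ' = +0.857864; +0.857864 ∉ [-1.8, -0.4) → out
#3 (3,7): internal coord 3 + (7)·τ' = +0.100505; +0.100505 ∉ [-1.8, -0.4) → out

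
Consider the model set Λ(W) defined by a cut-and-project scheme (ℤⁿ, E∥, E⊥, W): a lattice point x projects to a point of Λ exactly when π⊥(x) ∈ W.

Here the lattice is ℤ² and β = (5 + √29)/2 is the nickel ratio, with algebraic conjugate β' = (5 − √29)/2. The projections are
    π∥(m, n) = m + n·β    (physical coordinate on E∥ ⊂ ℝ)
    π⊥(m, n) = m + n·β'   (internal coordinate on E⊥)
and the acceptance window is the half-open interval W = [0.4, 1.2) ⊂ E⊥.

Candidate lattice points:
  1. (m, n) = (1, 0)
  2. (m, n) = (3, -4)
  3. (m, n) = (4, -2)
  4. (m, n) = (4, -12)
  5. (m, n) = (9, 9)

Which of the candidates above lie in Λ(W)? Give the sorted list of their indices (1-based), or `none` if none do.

β' = (5−√29)/2 ≈ -0.192582.
candidate 1: (m,n)=(1,0) → π∥ = 1+0·β ≈ 1.000000, π⊥ = 1+0·β' ≈ 1.000000 ∈ [0.4, 1.2) ⇒ IN Λ
candidate 2: (m,n)=(3,-4) → π∥ = 3-4·β ≈ -17.770330, π⊥ = 3-4·β' ≈ 3.770330 ∉ [0.4, 1.2) ⇒ out
candidate 3: (m,n)=(4,-2) → π∥ = 4-2·β ≈ -6.385165, π⊥ = 4-2·β' ≈ 4.385165 ∉ [0.4, 1.2) ⇒ out
candidate 4: (m,n)=(4,-12) → π∥ = 4-12·β ≈ -58.310989, π⊥ = 4-12·β' ≈ 6.310989 ∉ [0.4, 1.2) ⇒ out
candidate 5: (m,n)=(9,9) → π∥ = 9+9·β ≈ 55.733242, π⊥ = 9+9·β' ≈ 7.266758 ∉ [0.4, 1.2) ⇒ out

1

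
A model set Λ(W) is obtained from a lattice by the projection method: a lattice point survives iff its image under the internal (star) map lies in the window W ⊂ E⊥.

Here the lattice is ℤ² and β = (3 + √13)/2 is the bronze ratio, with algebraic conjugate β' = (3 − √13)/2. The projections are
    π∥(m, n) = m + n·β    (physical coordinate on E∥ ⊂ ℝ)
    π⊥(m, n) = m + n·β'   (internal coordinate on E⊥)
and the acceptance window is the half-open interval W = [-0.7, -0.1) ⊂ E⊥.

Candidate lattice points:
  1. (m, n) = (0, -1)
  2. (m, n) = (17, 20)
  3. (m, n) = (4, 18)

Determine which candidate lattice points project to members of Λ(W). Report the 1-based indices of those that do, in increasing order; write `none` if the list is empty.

none

β' = (3−√13)/2 ≈ -0.3028.
candidate 1: (m,n)=(0,-1) → π∥ = 0-1·β ≈ -3.3028, π⊥ = 0-1·β' ≈ 0.3028 ∉ [-0.7, -0.1) ⇒ out
candidate 2: (m,n)=(17,20) → π∥ = 17+20·β ≈ 83.0555, π⊥ = 17+20·β' ≈ 10.9445 ∉ [-0.7, -0.1) ⇒ out
candidate 3: (m,n)=(4,18) → π∥ = 4+18·β ≈ 63.4500, π⊥ = 4+18·β' ≈ -1.4500 ∉ [-0.7, -0.1) ⇒ out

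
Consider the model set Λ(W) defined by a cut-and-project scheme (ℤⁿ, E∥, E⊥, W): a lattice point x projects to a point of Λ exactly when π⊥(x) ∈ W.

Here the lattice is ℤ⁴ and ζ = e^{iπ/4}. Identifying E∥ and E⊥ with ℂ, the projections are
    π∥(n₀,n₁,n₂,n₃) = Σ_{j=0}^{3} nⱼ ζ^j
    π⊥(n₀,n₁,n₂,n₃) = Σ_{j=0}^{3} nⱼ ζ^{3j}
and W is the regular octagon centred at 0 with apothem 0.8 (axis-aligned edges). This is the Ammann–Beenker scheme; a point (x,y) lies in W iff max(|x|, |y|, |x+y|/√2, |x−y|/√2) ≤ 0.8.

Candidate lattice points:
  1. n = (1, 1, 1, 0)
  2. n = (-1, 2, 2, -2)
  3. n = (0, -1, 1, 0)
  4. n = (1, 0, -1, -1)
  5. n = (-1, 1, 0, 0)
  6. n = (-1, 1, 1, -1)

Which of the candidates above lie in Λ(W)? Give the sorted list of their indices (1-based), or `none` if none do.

1, 4

π⊥(n) = n₀ + n₁ζ³ + n₂ζ⁶ + n₃ζ⁹ where ζ = e^{iπ/4}.
#1 (1, 1, 1, 0): internal (0.29289, -0.29289); octagon support 0.41421 vs apothem 0.8 → ∈ W
#2 (-1, 2, 2, -2): internal (-3.82843, -2.00000); octagon support 4.12132 vs apothem 0.8 → ∉ W
#3 (0, -1, 1, 0): internal (0.70711, -1.70711); octagon support 1.70711 vs apothem 0.8 → ∉ W
#4 (1, 0, -1, -1): internal (0.29289, 0.29289); octagon support 0.41421 vs apothem 0.8 → ∈ W
#5 (-1, 1, 0, 0): internal (-1.70711, 0.70711); octagon support 1.70711 vs apothem 0.8 → ∉ W
#6 (-1, 1, 1, -1): internal (-2.41421, -1.00000); octagon support 2.41421 vs apothem 0.8 → ∉ W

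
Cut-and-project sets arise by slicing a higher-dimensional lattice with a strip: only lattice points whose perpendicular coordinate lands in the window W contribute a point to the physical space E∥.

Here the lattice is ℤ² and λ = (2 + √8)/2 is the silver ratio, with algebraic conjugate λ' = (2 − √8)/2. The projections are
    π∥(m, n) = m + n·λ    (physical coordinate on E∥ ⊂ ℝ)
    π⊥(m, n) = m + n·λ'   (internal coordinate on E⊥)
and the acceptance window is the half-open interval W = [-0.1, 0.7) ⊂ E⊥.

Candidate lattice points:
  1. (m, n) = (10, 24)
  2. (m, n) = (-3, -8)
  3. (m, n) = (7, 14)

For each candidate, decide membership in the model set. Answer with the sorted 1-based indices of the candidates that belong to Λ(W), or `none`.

Compute λ' = (2−√8)/2 = -0.414214, so π⊥(m,n) = m -0.414214·n.
candidate 1: (m,n)=(10,24) → π∥ = 10+24·λ ≈ 67.941125, π⊥ = 10+24·λ' ≈ 0.058875 ∈ [-0.1, 0.7) ⇒ IN Λ
candidate 2: (m,n)=(-3,-8) → π∥ = -3-8·λ ≈ -22.313708, π⊥ = -3-8·λ' ≈ 0.313708 ∈ [-0.1, 0.7) ⇒ IN Λ
candidate 3: (m,n)=(7,14) → π∥ = 7+14·λ ≈ 40.798990, π⊥ = 7+14·λ' ≈ 1.201010 ∉ [-0.1, 0.7) ⇒ out

1, 2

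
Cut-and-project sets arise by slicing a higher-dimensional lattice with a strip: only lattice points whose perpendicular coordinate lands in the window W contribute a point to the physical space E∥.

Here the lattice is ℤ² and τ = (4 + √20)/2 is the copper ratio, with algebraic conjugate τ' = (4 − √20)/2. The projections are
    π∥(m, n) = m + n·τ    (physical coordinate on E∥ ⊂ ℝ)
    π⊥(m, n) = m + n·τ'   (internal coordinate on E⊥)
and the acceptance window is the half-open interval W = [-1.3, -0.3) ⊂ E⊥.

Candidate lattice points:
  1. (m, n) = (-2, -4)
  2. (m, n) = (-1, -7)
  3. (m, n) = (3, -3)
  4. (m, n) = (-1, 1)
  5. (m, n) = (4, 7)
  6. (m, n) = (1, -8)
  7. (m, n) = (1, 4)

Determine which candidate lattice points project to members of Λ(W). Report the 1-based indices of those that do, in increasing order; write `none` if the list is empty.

Numerically τ ≈ 4.2361 and τ' = −1/τ ≈ -0.2361.
#1 (-2,-4): internal coord -2 + (-4)·τ' = -1.0557; -1.0557 ∈ [-1.3, -0.3) → IN Λ
#2 (-1,-7): internal coord -1 + (-7)·τ' = +0.6525; +0.6525 ∉ [-1.3, -0.3) → out
#3 (3,-3): internal coord 3 + (-3)·τ' = +3.7082; +3.7082 ∉ [-1.3, -0.3) → out
#4 (-1,1): internal coord -1 + (1)·τ' = -1.2361; -1.2361 ∈ [-1.3, -0.3) → IN Λ
#5 (4,7): internal coord 4 + (7)·τ' = +2.3475; +2.3475 ∉ [-1.3, -0.3) → out
#6 (1,-8): internal coord 1 + (-8)·τ' = +2.8885; +2.8885 ∉ [-1.3, -0.3) → out
#7 (1,4): internal coord 1 + (4)·τ' = +0.0557; +0.0557 ∉ [-1.3, -0.3) → out

1, 4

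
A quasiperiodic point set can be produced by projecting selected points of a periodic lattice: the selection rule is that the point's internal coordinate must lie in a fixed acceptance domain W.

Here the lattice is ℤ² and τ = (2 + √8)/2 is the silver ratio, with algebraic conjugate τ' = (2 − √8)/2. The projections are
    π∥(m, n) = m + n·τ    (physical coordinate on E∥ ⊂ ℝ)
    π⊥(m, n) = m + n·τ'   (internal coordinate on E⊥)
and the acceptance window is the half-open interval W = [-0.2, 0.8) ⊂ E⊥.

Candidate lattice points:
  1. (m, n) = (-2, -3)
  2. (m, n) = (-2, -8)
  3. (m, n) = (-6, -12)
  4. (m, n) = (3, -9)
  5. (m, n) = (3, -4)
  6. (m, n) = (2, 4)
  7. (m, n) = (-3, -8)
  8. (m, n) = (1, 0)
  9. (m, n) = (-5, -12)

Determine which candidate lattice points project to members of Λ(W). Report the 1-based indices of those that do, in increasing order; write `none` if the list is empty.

τ' = (2−√8)/2 ≈ -0.4142.
candidate 1: (m,n)=(-2,-3) → π∥ = -2-3·τ ≈ -9.2426, π⊥ = -2-3·τ' ≈ -0.7574 ∉ [-0.2, 0.8) ⇒ out
candidate 2: (m,n)=(-2,-8) → π∥ = -2-8·τ ≈ -21.3137, π⊥ = -2-8·τ' ≈ 1.3137 ∉ [-0.2, 0.8) ⇒ out
candidate 3: (m,n)=(-6,-12) → π∥ = -6-12·τ ≈ -34.9706, π⊥ = -6-12·τ' ≈ -1.0294 ∉ [-0.2, 0.8) ⇒ out
candidate 4: (m,n)=(3,-9) → π∥ = 3-9·τ ≈ -18.7279, π⊥ = 3-9·τ' ≈ 6.7279 ∉ [-0.2, 0.8) ⇒ out
candidate 5: (m,n)=(3,-4) → π∥ = 3-4·τ ≈ -6.6569, π⊥ = 3-4·τ' ≈ 4.6569 ∉ [-0.2, 0.8) ⇒ out
candidate 6: (m,n)=(2,4) → π∥ = 2+4·τ ≈ 11.6569, π⊥ = 2+4·τ' ≈ 0.3431 ∈ [-0.2, 0.8) ⇒ IN Λ
candidate 7: (m,n)=(-3,-8) → π∥ = -3-8·τ ≈ -22.3137, π⊥ = -3-8·τ' ≈ 0.3137 ∈ [-0.2, 0.8) ⇒ IN Λ
candidate 8: (m,n)=(1,0) → π∥ = 1+0·τ ≈ 1.0000, π⊥ = 1+0·τ' ≈ 1.0000 ∉ [-0.2, 0.8) ⇒ out
candidate 9: (m,n)=(-5,-12) → π∥ = -5-12·τ ≈ -33.9706, π⊥ = -5-12·τ' ≈ -0.0294 ∈ [-0.2, 0.8) ⇒ IN Λ

6, 7, 9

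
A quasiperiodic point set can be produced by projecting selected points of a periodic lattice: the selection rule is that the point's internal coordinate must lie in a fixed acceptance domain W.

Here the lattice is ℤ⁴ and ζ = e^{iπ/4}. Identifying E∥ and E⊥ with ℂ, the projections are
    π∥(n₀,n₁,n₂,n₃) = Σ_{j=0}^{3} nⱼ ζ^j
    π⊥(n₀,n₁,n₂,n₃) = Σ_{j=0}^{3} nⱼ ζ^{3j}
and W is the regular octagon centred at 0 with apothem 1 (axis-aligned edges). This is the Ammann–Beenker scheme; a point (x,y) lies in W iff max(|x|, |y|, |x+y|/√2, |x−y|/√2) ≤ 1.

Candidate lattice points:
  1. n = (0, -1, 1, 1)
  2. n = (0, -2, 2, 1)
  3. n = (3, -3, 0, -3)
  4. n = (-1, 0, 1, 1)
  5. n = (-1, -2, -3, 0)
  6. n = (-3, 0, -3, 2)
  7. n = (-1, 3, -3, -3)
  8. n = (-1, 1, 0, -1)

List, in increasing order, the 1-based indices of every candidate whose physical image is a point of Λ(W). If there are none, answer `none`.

Internal map: ζ^{3j} for j=0..3 gives (1,0), (−√2/2,√2/2), (0,−1), (√2/2,√2/2).
#1 (0, -1, 1, 1): internal (1.4142, -1.0000); octagon support 1.7071 vs apothem 1 → ∉ W
#2 (0, -2, 2, 1): internal (2.1213, -2.7071); octagon support 3.4142 vs apothem 1 → ∉ W
#3 (3, -3, 0, -3): internal (3.0000, -4.2426); octagon support 5.1213 vs apothem 1 → ∉ W
#4 (-1, 0, 1, 1): internal (-0.2929, -0.2929); octagon support 0.4142 vs apothem 1 → ∈ W
#5 (-1, -2, -3, 0): internal (0.4142, 1.5858); octagon support 1.5858 vs apothem 1 → ∉ W
#6 (-3, 0, -3, 2): internal (-1.5858, 4.4142); octagon support 4.4142 vs apothem 1 → ∉ W
#7 (-1, 3, -3, -3): internal (-5.2426, 3.0000); octagon support 5.8284 vs apothem 1 → ∉ W
#8 (-1, 1, 0, -1): internal (-2.4142, 0.0000); octagon support 2.4142 vs apothem 1 → ∉ W

4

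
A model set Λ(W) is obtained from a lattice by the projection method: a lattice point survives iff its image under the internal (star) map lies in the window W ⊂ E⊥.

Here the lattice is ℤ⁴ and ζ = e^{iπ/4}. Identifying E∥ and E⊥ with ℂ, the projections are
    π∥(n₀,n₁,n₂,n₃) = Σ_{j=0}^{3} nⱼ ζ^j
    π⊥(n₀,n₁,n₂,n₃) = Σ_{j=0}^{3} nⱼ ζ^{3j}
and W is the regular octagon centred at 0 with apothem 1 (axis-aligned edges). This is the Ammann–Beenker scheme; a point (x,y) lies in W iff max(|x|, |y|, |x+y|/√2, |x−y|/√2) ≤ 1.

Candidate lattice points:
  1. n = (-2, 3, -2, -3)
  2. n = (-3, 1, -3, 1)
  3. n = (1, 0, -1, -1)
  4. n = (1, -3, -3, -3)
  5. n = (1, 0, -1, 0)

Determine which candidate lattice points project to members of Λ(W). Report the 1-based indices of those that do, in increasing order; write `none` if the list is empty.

3

π⊥(n) = n₀ + n₁ζ³ + n₂ζ⁶ + n₃ζ⁹ where ζ = e^{iπ/4}.
#1 (-2, 3, -2, -3): internal (-6.2426, 2.0000); octagon support 6.2426 vs apothem 1 → ∉ W
#2 (-3, 1, -3, 1): internal (-3.0000, 4.4142); octagon support 5.2426 vs apothem 1 → ∉ W
#3 (1, 0, -1, -1): internal (0.2929, 0.2929); octagon support 0.4142 vs apothem 1 → ∈ W
#4 (1, -3, -3, -3): internal (1.0000, -1.2426); octagon support 1.5858 vs apothem 1 → ∉ W
#5 (1, 0, -1, 0): internal (1.0000, 1.0000); octagon support 1.4142 vs apothem 1 → ∉ W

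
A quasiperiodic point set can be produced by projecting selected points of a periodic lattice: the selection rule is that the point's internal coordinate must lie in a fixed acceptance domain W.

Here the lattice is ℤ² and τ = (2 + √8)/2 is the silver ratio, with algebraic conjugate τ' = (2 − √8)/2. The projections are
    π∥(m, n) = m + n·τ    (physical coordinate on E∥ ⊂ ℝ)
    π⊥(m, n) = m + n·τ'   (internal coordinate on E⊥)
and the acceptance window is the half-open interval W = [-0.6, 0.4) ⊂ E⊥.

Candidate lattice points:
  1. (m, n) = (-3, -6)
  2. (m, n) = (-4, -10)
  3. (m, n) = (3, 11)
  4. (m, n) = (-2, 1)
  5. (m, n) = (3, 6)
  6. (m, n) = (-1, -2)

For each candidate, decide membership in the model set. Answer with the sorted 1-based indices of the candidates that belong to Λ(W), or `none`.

1, 2, 6

τ' = (2−√8)/2 ≈ -0.414214.
candidate 1: (m,n)=(-3,-6) → π∥ = -3-6·τ ≈ -17.485281, π⊥ = -3-6·τ' ≈ -0.514719 ∈ [-0.6, 0.4) ⇒ IN Λ
candidate 2: (m,n)=(-4,-10) → π∥ = -4-10·τ ≈ -28.142136, π⊥ = -4-10·τ' ≈ 0.142136 ∈ [-0.6, 0.4) ⇒ IN Λ
candidate 3: (m,n)=(3,11) → π∥ = 3+11·τ ≈ 29.556349, π⊥ = 3+11·τ' ≈ -1.556349 ∉ [-0.6, 0.4) ⇒ out
candidate 4: (m,n)=(-2,1) → π∥ = -2+1·τ ≈ 0.414214, π⊥ = -2+1·τ' ≈ -2.414214 ∉ [-0.6, 0.4) ⇒ out
candidate 5: (m,n)=(3,6) → π∥ = 3+6·τ ≈ 17.485281, π⊥ = 3+6·τ' ≈ 0.514719 ∉ [-0.6, 0.4) ⇒ out
candidate 6: (m,n)=(-1,-2) → π∥ = -1-2·τ ≈ -5.828427, π⊥ = -1-2·τ' ≈ -0.171573 ∈ [-0.6, 0.4) ⇒ IN Λ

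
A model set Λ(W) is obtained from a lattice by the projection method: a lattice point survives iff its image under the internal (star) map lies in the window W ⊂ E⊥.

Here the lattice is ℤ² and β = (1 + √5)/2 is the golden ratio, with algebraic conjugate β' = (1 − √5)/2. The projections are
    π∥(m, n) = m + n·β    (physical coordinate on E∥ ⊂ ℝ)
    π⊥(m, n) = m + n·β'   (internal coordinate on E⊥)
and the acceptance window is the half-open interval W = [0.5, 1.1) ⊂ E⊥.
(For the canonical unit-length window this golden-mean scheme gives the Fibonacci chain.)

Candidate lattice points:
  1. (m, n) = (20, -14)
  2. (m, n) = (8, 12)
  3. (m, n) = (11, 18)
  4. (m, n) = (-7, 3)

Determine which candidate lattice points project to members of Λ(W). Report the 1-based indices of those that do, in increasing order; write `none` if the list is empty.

2

Numerically β ≈ 1.61803 and β' = −1/β ≈ -0.61803.
[1] lift (20,-14): star map gives 28.65248; window check 0.5 ≤ 28.65248 < 1.1 is false → out
[2] lift (8,12): star map gives 0.58359; window check 0.5 ≤ 0.58359 < 1.1 is true → IN Λ
[3] lift (11,18): star map gives -0.12461; window check 0.5 ≤ -0.12461 < 1.1 is false → out
[4] lift (-7,3): star map gives -8.85410; window check 0.5 ≤ -8.85410 < 1.1 is false → out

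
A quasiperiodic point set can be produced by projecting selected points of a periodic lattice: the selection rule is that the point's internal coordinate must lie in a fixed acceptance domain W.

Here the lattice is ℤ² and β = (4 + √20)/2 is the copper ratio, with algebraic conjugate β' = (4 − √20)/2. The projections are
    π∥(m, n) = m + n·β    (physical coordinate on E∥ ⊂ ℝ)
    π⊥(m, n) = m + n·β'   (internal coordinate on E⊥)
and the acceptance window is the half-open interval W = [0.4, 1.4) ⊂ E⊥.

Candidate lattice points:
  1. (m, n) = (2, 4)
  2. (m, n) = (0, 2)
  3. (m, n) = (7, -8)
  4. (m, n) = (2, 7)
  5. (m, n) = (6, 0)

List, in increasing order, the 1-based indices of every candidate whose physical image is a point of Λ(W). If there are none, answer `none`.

Compute β' = (4−√20)/2 = -0.2361, so π⊥(m,n) = m -0.2361·n.
#1 (2,4): internal coord 2 + (4)·β' = +1.0557; +1.0557 ∈ [0.4, 1.4) → IN Λ
#2 (0,2): internal coord 0 + (2)·β' = -0.4721; -0.4721 ∉ [0.4, 1.4) → out
#3 (7,-8): internal coord 7 + (-8)·β' = +8.8885; +8.8885 ∉ [0.4, 1.4) → out
#4 (2,7): internal coord 2 + (7)·β' = +0.3475; +0.3475 ∉ [0.4, 1.4) → out
#5 (6,0): internal coord 6 + (0)·β' = +6.0000; +6.0000 ∉ [0.4, 1.4) → out

1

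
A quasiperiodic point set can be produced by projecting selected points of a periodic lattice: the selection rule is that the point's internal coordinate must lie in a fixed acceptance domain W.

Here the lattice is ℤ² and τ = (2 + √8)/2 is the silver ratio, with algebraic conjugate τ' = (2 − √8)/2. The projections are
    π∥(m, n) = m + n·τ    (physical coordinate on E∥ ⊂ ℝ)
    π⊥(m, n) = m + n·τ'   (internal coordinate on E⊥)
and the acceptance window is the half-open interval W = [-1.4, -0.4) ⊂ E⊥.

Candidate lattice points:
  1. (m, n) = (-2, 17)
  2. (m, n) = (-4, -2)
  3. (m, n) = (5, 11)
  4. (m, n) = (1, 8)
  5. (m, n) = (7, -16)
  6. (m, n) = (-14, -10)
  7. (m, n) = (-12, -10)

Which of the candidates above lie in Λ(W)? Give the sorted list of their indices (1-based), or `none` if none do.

none

Compute τ' = (2−√8)/2 = -0.4142, so π⊥(m,n) = m -0.4142·n.
[1] lift (-2,17): star map gives -9.0416; window check -1.4 ≤ -9.0416 < -0.4 is false → out
[2] lift (-4,-2): star map gives -3.1716; window check -1.4 ≤ -3.1716 < -0.4 is false → out
[3] lift (5,11): star map gives 0.4437; window check -1.4 ≤ 0.4437 < -0.4 is false → out
[4] lift (1,8): star map gives -2.3137; window check -1.4 ≤ -2.3137 < -0.4 is false → out
[5] lift (7,-16): star map gives 13.6274; window check -1.4 ≤ 13.6274 < -0.4 is false → out
[6] lift (-14,-10): star map gives -9.8579; window check -1.4 ≤ -9.8579 < -0.4 is false → out
[7] lift (-12,-10): star map gives -7.8579; window check -1.4 ≤ -7.8579 < -0.4 is false → out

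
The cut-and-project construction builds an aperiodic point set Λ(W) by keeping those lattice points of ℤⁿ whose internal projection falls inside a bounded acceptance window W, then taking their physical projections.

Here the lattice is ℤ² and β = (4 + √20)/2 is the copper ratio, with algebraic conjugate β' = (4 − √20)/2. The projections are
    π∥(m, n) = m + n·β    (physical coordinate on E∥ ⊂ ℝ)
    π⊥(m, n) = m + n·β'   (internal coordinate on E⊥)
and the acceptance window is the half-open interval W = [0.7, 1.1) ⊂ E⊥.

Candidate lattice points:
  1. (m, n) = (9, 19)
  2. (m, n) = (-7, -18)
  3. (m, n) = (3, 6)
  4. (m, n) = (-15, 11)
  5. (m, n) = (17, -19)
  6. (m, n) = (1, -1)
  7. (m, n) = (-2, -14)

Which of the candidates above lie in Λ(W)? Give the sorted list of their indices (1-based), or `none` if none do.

none

β' = (4−√20)/2 ≈ -0.2361.
candidate 1: (m,n)=(9,19) → π∥ = 9+19·β ≈ 89.4853, π⊥ = 9+19·β' ≈ 4.5147 ∉ [0.7, 1.1) ⇒ out
candidate 2: (m,n)=(-7,-18) → π∥ = -7-18·β ≈ -83.2492, π⊥ = -7-18·β' ≈ -2.7508 ∉ [0.7, 1.1) ⇒ out
candidate 3: (m,n)=(3,6) → π∥ = 3+6·β ≈ 28.4164, π⊥ = 3+6·β' ≈ 1.5836 ∉ [0.7, 1.1) ⇒ out
candidate 4: (m,n)=(-15,11) → π∥ = -15+11·β ≈ 31.5967, π⊥ = -15+11·β' ≈ -17.5967 ∉ [0.7, 1.1) ⇒ out
candidate 5: (m,n)=(17,-19) → π∥ = 17-19·β ≈ -63.4853, π⊥ = 17-19·β' ≈ 21.4853 ∉ [0.7, 1.1) ⇒ out
candidate 6: (m,n)=(1,-1) → π∥ = 1-1·β ≈ -3.2361, π⊥ = 1-1·β' ≈ 1.2361 ∉ [0.7, 1.1) ⇒ out
candidate 7: (m,n)=(-2,-14) → π∥ = -2-14·β ≈ -61.3050, π⊥ = -2-14·β' ≈ 1.3050 ∉ [0.7, 1.1) ⇒ out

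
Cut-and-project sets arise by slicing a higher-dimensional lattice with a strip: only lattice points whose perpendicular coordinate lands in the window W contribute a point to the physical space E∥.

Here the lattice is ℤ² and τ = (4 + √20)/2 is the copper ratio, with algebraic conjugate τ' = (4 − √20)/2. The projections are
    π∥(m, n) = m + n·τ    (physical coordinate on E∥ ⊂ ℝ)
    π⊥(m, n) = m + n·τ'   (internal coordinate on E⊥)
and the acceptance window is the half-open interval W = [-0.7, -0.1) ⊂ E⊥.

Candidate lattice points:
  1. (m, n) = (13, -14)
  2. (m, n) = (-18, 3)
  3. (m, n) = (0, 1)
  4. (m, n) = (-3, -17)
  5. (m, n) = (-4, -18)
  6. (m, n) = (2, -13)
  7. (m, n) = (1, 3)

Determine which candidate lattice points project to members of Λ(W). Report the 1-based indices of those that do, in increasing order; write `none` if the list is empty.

3

τ' = (4−√20)/2 ≈ -0.23607.
[1] lift (13,-14): star map gives 16.30495; window check -0.7 ≤ 16.30495 < -0.1 is false → out
[2] lift (-18,3): star map gives -18.70820; window check -0.7 ≤ -18.70820 < -0.1 is false → out
[3] lift (0,1): star map gives -0.23607; window check -0.7 ≤ -0.23607 < -0.1 is true → IN Λ
[4] lift (-3,-17): star map gives 1.01316; window check -0.7 ≤ 1.01316 < -0.1 is false → out
[5] lift (-4,-18): star map gives 0.24922; window check -0.7 ≤ 0.24922 < -0.1 is false → out
[6] lift (2,-13): star map gives 5.06888; window check -0.7 ≤ 5.06888 < -0.1 is false → out
[7] lift (1,3): star map gives 0.29180; window check -0.7 ≤ 0.29180 < -0.1 is false → out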